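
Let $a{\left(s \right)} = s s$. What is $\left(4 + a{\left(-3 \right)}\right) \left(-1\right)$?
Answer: $-13$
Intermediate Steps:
$a{\left(s \right)} = s^{2}$
$\left(4 + a{\left(-3 \right)}\right) \left(-1\right) = \left(4 + \left(-3\right)^{2}\right) \left(-1\right) = \left(4 + 9\right) \left(-1\right) = 13 \left(-1\right) = -13$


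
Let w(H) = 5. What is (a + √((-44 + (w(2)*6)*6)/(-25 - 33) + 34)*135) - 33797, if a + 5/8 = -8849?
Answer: -341173/8 + 405*√2958/29 ≈ -41887.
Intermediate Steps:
a = -70797/8 (a = -5/8 - 8849 = -70797/8 ≈ -8849.6)
(a + √((-44 + (w(2)*6)*6)/(-25 - 33) + 34)*135) - 33797 = (-70797/8 + √((-44 + (5*6)*6)/(-25 - 33) + 34)*135) - 33797 = (-70797/8 + √((-44 + 30*6)/(-58) + 34)*135) - 33797 = (-70797/8 + √((-44 + 180)*(-1/58) + 34)*135) - 33797 = (-70797/8 + √(136*(-1/58) + 34)*135) - 33797 = (-70797/8 + √(-68/29 + 34)*135) - 33797 = (-70797/8 + √(918/29)*135) - 33797 = (-70797/8 + (3*√2958/29)*135) - 33797 = (-70797/8 + 405*√2958/29) - 33797 = -341173/8 + 405*√2958/29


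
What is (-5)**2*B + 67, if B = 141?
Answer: 3592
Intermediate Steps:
(-5)**2*B + 67 = (-5)**2*141 + 67 = 25*141 + 67 = 3525 + 67 = 3592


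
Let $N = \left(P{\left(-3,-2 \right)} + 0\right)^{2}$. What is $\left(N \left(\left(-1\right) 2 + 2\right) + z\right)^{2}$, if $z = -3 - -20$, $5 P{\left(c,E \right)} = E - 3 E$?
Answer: $289$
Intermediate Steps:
$P{\left(c,E \right)} = - \frac{2 E}{5}$ ($P{\left(c,E \right)} = \frac{E - 3 E}{5} = \frac{\left(-2\right) E}{5} = - \frac{2 E}{5}$)
$N = \frac{16}{25}$ ($N = \left(\left(- \frac{2}{5}\right) \left(-2\right) + 0\right)^{2} = \left(\frac{4}{5} + 0\right)^{2} = \left(\frac{4}{5}\right)^{2} = \frac{16}{25} \approx 0.64$)
$z = 17$ ($z = -3 + 20 = 17$)
$\left(N \left(\left(-1\right) 2 + 2\right) + z\right)^{2} = \left(\frac{16 \left(\left(-1\right) 2 + 2\right)}{25} + 17\right)^{2} = \left(\frac{16 \left(-2 + 2\right)}{25} + 17\right)^{2} = \left(\frac{16}{25} \cdot 0 + 17\right)^{2} = \left(0 + 17\right)^{2} = 17^{2} = 289$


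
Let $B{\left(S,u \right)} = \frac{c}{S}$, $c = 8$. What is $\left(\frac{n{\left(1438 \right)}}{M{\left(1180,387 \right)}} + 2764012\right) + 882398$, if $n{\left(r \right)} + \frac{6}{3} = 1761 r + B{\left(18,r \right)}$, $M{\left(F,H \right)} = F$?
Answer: $\frac{9686916262}{2655} \approx 3.6486 \cdot 10^{6}$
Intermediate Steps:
$B{\left(S,u \right)} = \frac{8}{S}$
$n{\left(r \right)} = - \frac{14}{9} + 1761 r$ ($n{\left(r \right)} = -2 + \left(1761 r + \frac{8}{18}\right) = -2 + \left(1761 r + 8 \cdot \frac{1}{18}\right) = -2 + \left(1761 r + \frac{4}{9}\right) = -2 + \left(\frac{4}{9} + 1761 r\right) = - \frac{14}{9} + 1761 r$)
$\left(\frac{n{\left(1438 \right)}}{M{\left(1180,387 \right)}} + 2764012\right) + 882398 = \left(\frac{- \frac{14}{9} + 1761 \cdot 1438}{1180} + 2764012\right) + 882398 = \left(\left(- \frac{14}{9} + 2532318\right) \frac{1}{1180} + 2764012\right) + 882398 = \left(\frac{22790848}{9} \cdot \frac{1}{1180} + 2764012\right) + 882398 = \left(\frac{5697712}{2655} + 2764012\right) + 882398 = \frac{7344149572}{2655} + 882398 = \frac{9686916262}{2655}$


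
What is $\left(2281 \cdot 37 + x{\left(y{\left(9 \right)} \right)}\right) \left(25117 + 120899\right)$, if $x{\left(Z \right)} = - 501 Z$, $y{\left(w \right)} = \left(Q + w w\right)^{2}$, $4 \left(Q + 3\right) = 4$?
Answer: $-444230901504$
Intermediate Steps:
$Q = -2$ ($Q = -3 + \frac{1}{4} \cdot 4 = -3 + 1 = -2$)
$y{\left(w \right)} = \left(-2 + w^{2}\right)^{2}$ ($y{\left(w \right)} = \left(-2 + w w\right)^{2} = \left(-2 + w^{2}\right)^{2}$)
$\left(2281 \cdot 37 + x{\left(y{\left(9 \right)} \right)}\right) \left(25117 + 120899\right) = \left(2281 \cdot 37 - 501 \left(-2 + 9^{2}\right)^{2}\right) \left(25117 + 120899\right) = \left(84397 - 501 \left(-2 + 81\right)^{2}\right) 146016 = \left(84397 - 501 \cdot 79^{2}\right) 146016 = \left(84397 - 3126741\right) 146016 = \left(-3042344\right) 146016 = -444230901504$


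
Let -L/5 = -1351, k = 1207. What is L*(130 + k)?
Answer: 9031435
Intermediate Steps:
L = 6755 (L = -5*(-1351) = 6755)
L*(130 + k) = 6755*(130 + 1207) = 6755*1337 = 9031435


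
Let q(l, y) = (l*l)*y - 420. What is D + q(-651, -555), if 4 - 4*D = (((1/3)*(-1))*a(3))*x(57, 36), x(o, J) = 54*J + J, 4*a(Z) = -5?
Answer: -940840721/4 ≈ -2.3521e+8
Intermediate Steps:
a(Z) = -5/4 (a(Z) = (1/4)*(-5) = -5/4)
x(o, J) = 55*J
q(l, y) = -420 + y*l**2 (q(l, y) = l**2*y - 420 = y*l**2 - 420 = -420 + y*l**2)
D = -821/4 (D = 1 - ((1/3)*(-1))*(-5/4)*55*36/4 = 1 - ((1*(1/3))*(-1))*(-5/4)*1980/4 = 1 - ((1/3)*(-1))*(-5/4)*1980/4 = 1 - (-1/3*(-5/4))*1980/4 = 1 - 5*1980/48 = 1 - 1/4*825 = 1 - 825/4 = -821/4 ≈ -205.25)
D + q(-651, -555) = -821/4 + (-420 - 555*(-651)**2) = -821/4 + (-420 - 555*423801) = -821/4 + (-420 - 235209555) = -821/4 - 235209975 = -940840721/4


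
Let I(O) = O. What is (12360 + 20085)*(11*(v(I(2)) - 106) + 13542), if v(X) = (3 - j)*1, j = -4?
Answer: 404037585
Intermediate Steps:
v(X) = 7 (v(X) = (3 - 1*(-4))*1 = (3 + 4)*1 = 7*1 = 7)
(12360 + 20085)*(11*(v(I(2)) - 106) + 13542) = (12360 + 20085)*(11*(7 - 106) + 13542) = 32445*(11*(-99) + 13542) = 32445*(-1089 + 13542) = 32445*12453 = 404037585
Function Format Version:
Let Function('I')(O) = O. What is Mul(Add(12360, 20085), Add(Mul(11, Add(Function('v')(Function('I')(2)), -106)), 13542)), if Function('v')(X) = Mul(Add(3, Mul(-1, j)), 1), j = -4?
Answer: 404037585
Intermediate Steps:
Function('v')(X) = 7 (Function('v')(X) = Mul(Add(3, Mul(-1, -4)), 1) = Mul(Add(3, 4), 1) = Mul(7, 1) = 7)
Mul(Add(12360, 20085), Add(Mul(11, Add(Function('v')(Function('I')(2)), -106)), 13542)) = Mul(Add(12360, 20085), Add(Mul(11, Add(7, -106)), 13542)) = Mul(32445, Add(Mul(11, -99), 13542)) = Mul(32445, Add(-1089, 13542)) = Mul(32445, 12453) = 404037585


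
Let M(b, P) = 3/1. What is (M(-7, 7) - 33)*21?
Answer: -630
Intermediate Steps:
M(b, P) = 3 (M(b, P) = 3*1 = 3)
(M(-7, 7) - 33)*21 = (3 - 33)*21 = -30*21 = -630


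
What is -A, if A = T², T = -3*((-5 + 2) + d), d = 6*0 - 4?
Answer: -441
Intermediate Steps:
d = -4 (d = 0 - 4 = -4)
T = 21 (T = -3*((-5 + 2) - 4) = -3*(-3 - 4) = -3*(-7) = 21)
A = 441 (A = 21² = 441)
-A = -1*441 = -441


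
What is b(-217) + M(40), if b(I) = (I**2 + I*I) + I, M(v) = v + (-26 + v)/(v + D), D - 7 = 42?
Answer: 8366103/89 ≈ 94001.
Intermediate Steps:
D = 49 (D = 7 + 42 = 49)
M(v) = v + (-26 + v)/(49 + v) (M(v) = v + (-26 + v)/(v + 49) = v + (-26 + v)/(49 + v))
b(I) = I + 2*I**2 (b(I) = (I**2 + I**2) + I = 2*I**2 + I = I + 2*I**2)
b(-217) + M(40) = -217*(1 + 2*(-217)) + (-26 + 40**2 + 50*40)/(49 + 40) = -217*(1 - 434) + (-26 + 1600 + 2000)/89 = -217*(-433) + (1/89)*3574 = 93961 + 3574/89 = 8366103/89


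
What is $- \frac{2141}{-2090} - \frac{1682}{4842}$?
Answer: $\frac{3425671}{5059890} \approx 0.67702$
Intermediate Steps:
$- \frac{2141}{-2090} - \frac{1682}{4842} = \left(-2141\right) \left(- \frac{1}{2090}\right) - \frac{841}{2421} = \frac{2141}{2090} - \frac{841}{2421} = \frac{3425671}{5059890}$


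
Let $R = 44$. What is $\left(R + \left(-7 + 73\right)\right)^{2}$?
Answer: $12100$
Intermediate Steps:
$\left(R + \left(-7 + 73\right)\right)^{2} = \left(44 + \left(-7 + 73\right)\right)^{2} = \left(44 + 66\right)^{2} = 110^{2} = 12100$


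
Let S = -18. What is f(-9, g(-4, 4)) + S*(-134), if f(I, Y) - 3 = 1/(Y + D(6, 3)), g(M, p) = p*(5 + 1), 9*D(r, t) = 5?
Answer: 533724/221 ≈ 2415.0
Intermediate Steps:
D(r, t) = 5/9 (D(r, t) = (1/9)*5 = 5/9)
g(M, p) = 6*p (g(M, p) = p*6 = 6*p)
f(I, Y) = 3 + 1/(5/9 + Y) (f(I, Y) = 3 + 1/(Y + 5/9) = 3 + 1/(5/9 + Y))
f(-9, g(-4, 4)) + S*(-134) = 3*(8 + 9*(6*4))/(5 + 9*(6*4)) - 18*(-134) = 3*(8 + 9*24)/(5 + 9*24) + 2412 = 3*(8 + 216)/(5 + 216) + 2412 = 3*224/221 + 2412 = 3*(1/221)*224 + 2412 = 672/221 + 2412 = 533724/221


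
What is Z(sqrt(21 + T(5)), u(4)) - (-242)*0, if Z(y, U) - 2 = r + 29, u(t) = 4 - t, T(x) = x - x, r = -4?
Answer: 27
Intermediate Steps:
T(x) = 0
Z(y, U) = 27 (Z(y, U) = 2 + (-4 + 29) = 2 + 25 = 27)
Z(sqrt(21 + T(5)), u(4)) - (-242)*0 = 27 - (-242)*0 = 27 - 1*0 = 27 + 0 = 27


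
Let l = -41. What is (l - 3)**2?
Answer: 1936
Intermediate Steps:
(l - 3)**2 = (-41 - 3)**2 = (-44)**2 = 1936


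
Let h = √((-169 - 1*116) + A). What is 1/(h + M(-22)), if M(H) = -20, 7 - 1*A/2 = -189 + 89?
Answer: -20/471 - I*√71/471 ≈ -0.042463 - 0.01789*I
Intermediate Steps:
A = 214 (A = 14 - 2*(-189 + 89) = 14 - 2*(-100) = 14 + 200 = 214)
h = I*√71 (h = √((-169 - 1*116) + 214) = √((-169 - 116) + 214) = √(-285 + 214) = √(-71) = I*√71 ≈ 8.4261*I)
1/(h + M(-22)) = 1/(I*√71 - 20) = 1/(-20 + I*√71)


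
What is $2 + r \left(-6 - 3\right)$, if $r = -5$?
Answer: $47$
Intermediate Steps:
$2 + r \left(-6 - 3\right) = 2 - 5 \left(-6 - 3\right) = 2 - -45 = 2 + 45 = 47$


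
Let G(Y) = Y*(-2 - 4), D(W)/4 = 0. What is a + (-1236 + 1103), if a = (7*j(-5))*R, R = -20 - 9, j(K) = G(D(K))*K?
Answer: -133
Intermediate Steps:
D(W) = 0 (D(W) = 4*0 = 0)
G(Y) = -6*Y (G(Y) = Y*(-6) = -6*Y)
j(K) = 0 (j(K) = (-6*0)*K = 0*K = 0)
R = -29
a = 0 (a = (7*0)*(-29) = 0*(-29) = 0)
a + (-1236 + 1103) = 0 + (-1236 + 1103) = 0 - 133 = -133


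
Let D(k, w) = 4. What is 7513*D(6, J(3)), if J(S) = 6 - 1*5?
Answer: 30052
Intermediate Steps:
J(S) = 1 (J(S) = 6 - 5 = 1)
7513*D(6, J(3)) = 7513*4 = 30052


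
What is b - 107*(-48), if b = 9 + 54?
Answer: 5199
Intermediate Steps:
b = 63
b - 107*(-48) = 63 - 107*(-48) = 63 + 5136 = 5199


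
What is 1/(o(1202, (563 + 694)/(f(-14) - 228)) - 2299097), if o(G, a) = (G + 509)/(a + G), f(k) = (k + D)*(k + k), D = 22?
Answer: -542047/1246217858187 ≈ -4.3495e-7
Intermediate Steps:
f(k) = 2*k*(22 + k) (f(k) = (k + 22)*(k + k) = (22 + k)*(2*k) = 2*k*(22 + k))
o(G, a) = (509 + G)/(G + a)
1/(o(1202, (563 + 694)/(f(-14) - 228)) - 2299097) = 1/((509 + 1202)/(1202 + (563 + 694)/(2*(-14)*(22 - 14) - 228)) - 2299097) = 1/(1711/(1202 + 1257/(2*(-14)*8 - 228)) - 2299097) = 1/(1711/(1202 + 1257/(-224 - 228)) - 2299097) = 1/(1711/(1202 + 1257/(-452)) - 2299097) = 1/(1711/(1202 + 1257*(-1/452)) - 2299097) = 1/(1711/(1202 - 1257/452) - 2299097) = 1/(1711/(542047/452) - 2299097) = 1/((452/542047)*1711 - 2299097) = 1/(773372/542047 - 2299097) = 1/(-1246217858187/542047) = -542047/1246217858187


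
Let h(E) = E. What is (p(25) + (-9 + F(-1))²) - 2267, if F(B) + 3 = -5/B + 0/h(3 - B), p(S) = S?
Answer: -2193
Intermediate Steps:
F(B) = -3 - 5/B (F(B) = -3 + (-5/B + 0/(3 - B)) = -3 + (-5/B + 0) = -3 - 5/B)
(p(25) + (-9 + F(-1))²) - 2267 = (25 + (-9 + (-3 - 5/(-1)))²) - 2267 = (25 + (-9 + (-3 - 5*(-1)))²) - 2267 = (25 + (-9 + (-3 + 5))²) - 2267 = (25 + (-9 + 2)²) - 2267 = (25 + (-7)²) - 2267 = (25 + 49) - 2267 = 74 - 2267 = -2193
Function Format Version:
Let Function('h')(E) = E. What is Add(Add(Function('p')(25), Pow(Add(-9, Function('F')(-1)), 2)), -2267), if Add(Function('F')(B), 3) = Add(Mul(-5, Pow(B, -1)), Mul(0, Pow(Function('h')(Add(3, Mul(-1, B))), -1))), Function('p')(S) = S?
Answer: -2193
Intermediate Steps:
Function('F')(B) = Add(-3, Mul(-5, Pow(B, -1))) (Function('F')(B) = Add(-3, Add(Mul(-5, Pow(B, -1)), Mul(0, Pow(Add(3, Mul(-1, B)), -1)))) = Add(-3, Add(Mul(-5, Pow(B, -1)), 0)) = Add(-3, Mul(-5, Pow(B, -1))))
Add(Add(Function('p')(25), Pow(Add(-9, Function('F')(-1)), 2)), -2267) = Add(Add(25, Pow(Add(-9, Add(-3, Mul(-5, Pow(-1, -1)))), 2)), -2267) = Add(Add(25, Pow(Add(-9, Add(-3, Mul(-5, -1))), 2)), -2267) = Add(Add(25, Pow(Add(-9, Add(-3, 5)), 2)), -2267) = Add(Add(25, Pow(Add(-9, 2), 2)), -2267) = Add(Add(25, Pow(-7, 2)), -2267) = Add(Add(25, 49), -2267) = Add(74, -2267) = -2193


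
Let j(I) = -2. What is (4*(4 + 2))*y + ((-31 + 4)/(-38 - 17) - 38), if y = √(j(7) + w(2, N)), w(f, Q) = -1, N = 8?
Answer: -2063/55 + 24*I*√3 ≈ -37.509 + 41.569*I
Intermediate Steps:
y = I*√3 (y = √(-2 - 1) = √(-3) = I*√3 ≈ 1.732*I)
(4*(4 + 2))*y + ((-31 + 4)/(-38 - 17) - 38) = (4*(4 + 2))*(I*√3) + ((-31 + 4)/(-38 - 17) - 38) = (4*6)*(I*√3) + (-27/(-55) - 38) = 24*(I*√3) + (-27*(-1/55) - 38) = 24*I*√3 + (27/55 - 38) = 24*I*√3 - 2063/55 = -2063/55 + 24*I*√3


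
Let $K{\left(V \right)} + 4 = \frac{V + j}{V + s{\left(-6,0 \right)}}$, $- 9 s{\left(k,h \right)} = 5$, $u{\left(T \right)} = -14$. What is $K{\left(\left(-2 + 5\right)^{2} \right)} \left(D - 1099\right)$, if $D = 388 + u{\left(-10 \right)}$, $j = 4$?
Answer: $\frac{135575}{76} \approx 1783.9$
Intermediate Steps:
$s{\left(k,h \right)} = - \frac{5}{9}$ ($s{\left(k,h \right)} = \left(- \frac{1}{9}\right) 5 = - \frac{5}{9}$)
$K{\left(V \right)} = -4 + \frac{4 + V}{- \frac{5}{9} + V}$ ($K{\left(V \right)} = -4 + \frac{V + 4}{V - \frac{5}{9}} = -4 + \frac{4 + V}{- \frac{5}{9} + V}$)
$D = 374$ ($D = 388 - 14 = 374$)
$K{\left(\left(-2 + 5\right)^{2} \right)} \left(D - 1099\right) = \frac{56 - 27 \left(-2 + 5\right)^{2}}{-5 + 9 \left(-2 + 5\right)^{2}} \left(374 - 1099\right) = \frac{56 - 27 \cdot 3^{2}}{-5 + 9 \cdot 3^{2}} \left(-725\right) = \frac{56 - 243}{-5 + 9 \cdot 9} \left(-725\right) = \frac{56 - 243}{-5 + 81} \left(-725\right) = \frac{1}{76} \left(-187\right) \left(-725\right) = \left(- \frac{187}{76}\right) \left(-725\right) = \frac{135575}{76}$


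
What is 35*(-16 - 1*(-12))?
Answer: -140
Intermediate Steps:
35*(-16 - 1*(-12)) = 35*(-16 + 12) = 35*(-4) = -140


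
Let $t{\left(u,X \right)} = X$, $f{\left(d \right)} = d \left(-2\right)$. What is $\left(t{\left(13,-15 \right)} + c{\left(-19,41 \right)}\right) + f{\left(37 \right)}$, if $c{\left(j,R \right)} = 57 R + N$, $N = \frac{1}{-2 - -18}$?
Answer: $\frac{35969}{16} \approx 2248.1$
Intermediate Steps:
$f{\left(d \right)} = - 2 d$
$N = \frac{1}{16}$ ($N = \frac{1}{-2 + 18} = \frac{1}{16} \approx 0.0625$)
$c{\left(j,R \right)} = \frac{1}{16} + 57 R$ ($c{\left(j,R \right)} = 57 R + \frac{1}{16} = \frac{1}{16} + 57 R$)
$\left(t{\left(13,-15 \right)} + c{\left(-19,41 \right)}\right) + f{\left(37 \right)} = \left(-15 + \left(\frac{1}{16} + 57 \cdot 41\right)\right) - 74 = \left(-15 + \left(\frac{1}{16} + 2337\right)\right) - 74 = \left(-15 + \frac{37393}{16}\right) - 74 = \frac{37153}{16} - 74 = \frac{35969}{16}$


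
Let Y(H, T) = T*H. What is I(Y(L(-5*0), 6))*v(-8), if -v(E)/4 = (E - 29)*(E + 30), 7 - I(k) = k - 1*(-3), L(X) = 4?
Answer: -65120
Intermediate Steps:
Y(H, T) = H*T
I(k) = 4 - k (I(k) = 7 - (k - 1*(-3)) = 7 - (k + 3) = 7 - (3 + k) = 7 + (-3 - k) = 4 - k)
v(E) = -4*(-29 + E)*(30 + E) (v(E) = -4*(E - 29)*(E + 30) = -4*(-29 + E)*(30 + E))
I(Y(L(-5*0), 6))*v(-8) = (4 - 4*6)*(3480 - 4*(-8) - 4*(-8)²) = (4 - 1*24)*(3480 + 32 - 4*64) = (4 - 24)*(3480 + 32 - 256) = -20*3256 = -65120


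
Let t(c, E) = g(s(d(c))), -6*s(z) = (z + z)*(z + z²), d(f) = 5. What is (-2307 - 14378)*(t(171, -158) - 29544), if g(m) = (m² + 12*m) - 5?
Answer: 461323565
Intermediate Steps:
s(z) = -z*(z + z²)/3 (s(z) = -(z + z)*(z + z²)/6 = -2*z*(z + z²)/6 = -z*(z + z²)/3)
g(m) = -5 + m² + 12*m
t(c, E) = 1895 (t(c, E) = -5 + ((⅓)*5²*(-1 - 1*5))² + 12*((⅓)*5²*(-1 - 1*5)) = -5 + ((⅓)*25*(-1 - 5))² + 12*((⅓)*25*(-1 - 5)) = -5 + ((⅓)*25*(-6))² + 12*((⅓)*25*(-6)) = -5 + (-50)² + 12*(-50) = -5 + 2500 - 600 = 1895)
(-2307 - 14378)*(t(171, -158) - 29544) = (-2307 - 14378)*(1895 - 29544) = -16685*(-27649) = 461323565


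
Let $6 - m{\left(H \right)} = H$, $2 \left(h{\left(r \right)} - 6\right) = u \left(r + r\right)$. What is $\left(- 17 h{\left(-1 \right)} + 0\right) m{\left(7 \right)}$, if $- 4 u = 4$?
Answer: $119$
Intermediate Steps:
$u = -1$ ($u = \left(- \frac{1}{4}\right) 4 = -1$)
$h{\left(r \right)} = 6 - r$ ($h{\left(r \right)} = 6 + \frac{\left(-1\right) \left(r + r\right)}{2} = 6 + \frac{\left(-1\right) 2 r}{2} = 6 + \frac{\left(-2\right) r}{2} = 6 - r$)
$m{\left(H \right)} = 6 - H$
$\left(- 17 h{\left(-1 \right)} + 0\right) m{\left(7 \right)} = \left(- 17 \left(6 - -1\right) + 0\right) \left(6 - 7\right) = \left(- 17 \left(6 + 1\right) + 0\right) \left(6 - 7\right) = \left(\left(-17\right) 7 + 0\right) \left(-1\right) = \left(-119 + 0\right) \left(-1\right) = \left(-119\right) \left(-1\right) = 119$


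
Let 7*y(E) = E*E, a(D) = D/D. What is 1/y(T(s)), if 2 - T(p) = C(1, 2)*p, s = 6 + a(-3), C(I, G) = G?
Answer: 7/144 ≈ 0.048611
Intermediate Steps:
a(D) = 1
s = 7 (s = 6 + 1 = 7)
T(p) = 2 - 2*p
y(E) = E²/7 (y(E) = (E*E)/7 = E²/7)
1/y(T(s)) = 1/((2 - 2*7)²/7) = 1/((2 - 14)²/7) = 1/((⅐)*(-12)²) = 1/((⅐)*144) = 1/(144/7) = 7/144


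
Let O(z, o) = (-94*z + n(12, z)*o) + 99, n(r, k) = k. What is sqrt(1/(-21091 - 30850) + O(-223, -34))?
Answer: 33*sqrt(70959612678)/51941 ≈ 169.24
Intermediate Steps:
O(z, o) = 99 - 94*z + o*z (O(z, o) = (-94*z + z*o) + 99 = (-94*z + o*z) + 99 = 99 - 94*z + o*z)
sqrt(1/(-21091 - 30850) + O(-223, -34)) = sqrt(1/(-21091 - 30850) + (99 - 94*(-223) - 34*(-223))) = sqrt(1/(-51941) + (99 + 20962 + 7582)) = sqrt(-1/51941 + 28643) = sqrt(1487746062/51941) = 33*sqrt(70959612678)/51941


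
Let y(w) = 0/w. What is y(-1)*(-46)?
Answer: 0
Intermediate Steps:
y(w) = 0
y(-1)*(-46) = 0*(-46) = 0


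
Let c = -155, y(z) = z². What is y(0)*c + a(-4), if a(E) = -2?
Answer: -2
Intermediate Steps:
y(0)*c + a(-4) = 0²*(-155) - 2 = 0*(-155) - 2 = 0 - 2 = -2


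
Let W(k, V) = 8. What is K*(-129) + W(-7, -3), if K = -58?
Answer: 7490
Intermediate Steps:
K*(-129) + W(-7, -3) = -58*(-129) + 8 = 7482 + 8 = 7490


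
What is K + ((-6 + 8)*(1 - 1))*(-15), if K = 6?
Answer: 6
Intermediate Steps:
K + ((-6 + 8)*(1 - 1))*(-15) = 6 + ((-6 + 8)*(1 - 1))*(-15) = 6 + (2*0)*(-15) = 6 + 0*(-15) = 6 + 0 = 6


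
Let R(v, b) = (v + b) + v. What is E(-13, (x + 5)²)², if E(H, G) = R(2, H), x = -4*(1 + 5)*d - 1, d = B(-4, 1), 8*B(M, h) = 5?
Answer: 81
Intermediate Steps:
B(M, h) = 5/8 (B(M, h) = (⅛)*5 = 5/8)
d = 5/8 ≈ 0.62500
R(v, b) = b + 2*v (R(v, b) = (b + v) + v = b + 2*v)
x = -16 (x = -4*(1 + 5)*5/8 - 1 = -24*5/8 - 1 = -4*15/4 - 1 = -15 - 1 = -16)
E(H, G) = 4 + H (E(H, G) = H + 2*2 = H + 4 = 4 + H)
E(-13, (x + 5)²)² = (4 - 13)² = (-9)² = 81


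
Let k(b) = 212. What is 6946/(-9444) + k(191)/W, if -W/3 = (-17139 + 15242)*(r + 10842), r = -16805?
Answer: -39286253291/53414371542 ≈ -0.73550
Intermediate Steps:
W = -33935433 (W = -3*(-17139 + 15242)*(-16805 + 10842) = -(-5691)*(-5963) = -3*11311811 = -33935433)
6946/(-9444) + k(191)/W = 6946/(-9444) + 212/(-33935433) = 6946*(-1/9444) + 212*(-1/33935433) = -3473/4722 - 212/33935433 = -39286253291/53414371542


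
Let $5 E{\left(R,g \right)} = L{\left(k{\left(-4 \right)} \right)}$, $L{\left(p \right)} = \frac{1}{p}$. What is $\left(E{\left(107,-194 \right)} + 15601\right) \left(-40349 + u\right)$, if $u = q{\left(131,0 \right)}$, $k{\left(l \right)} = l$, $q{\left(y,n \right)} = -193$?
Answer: $- \frac{6324937149}{10} \approx -6.3249 \cdot 10^{8}$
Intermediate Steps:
$u = -193$
$E{\left(R,g \right)} = - \frac{1}{20}$ ($E{\left(R,g \right)} = \frac{1}{5 \left(-4\right)} = \frac{1}{5} \left(- \frac{1}{4}\right) = - \frac{1}{20}$)
$\left(E{\left(107,-194 \right)} + 15601\right) \left(-40349 + u\right) = \left(- \frac{1}{20} + 15601\right) \left(-40349 - 193\right) = \frac{312019}{20} \left(-40542\right) = - \frac{6324937149}{10}$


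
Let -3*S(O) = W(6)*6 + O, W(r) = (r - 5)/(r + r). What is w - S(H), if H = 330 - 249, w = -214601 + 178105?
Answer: -218813/6 ≈ -36469.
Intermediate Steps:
w = -36496
H = 81
W(r) = (-5 + r)/(2*r) (W(r) = (-5 + r)/((2*r)) = (-5 + r)*(1/(2*r)) = (-5 + r)/(2*r))
S(O) = -⅙ - O/3 (S(O) = -(((½)*(-5 + 6)/6)*6 + O)/3 = -(((½)*(⅙)*1)*6 + O)/3 = -((1/12)*6 + O)/3 = -(½ + O)/3 = -⅙ - O/3)
w - S(H) = -36496 - (-⅙ - ⅓*81) = -36496 - (-⅙ - 27) = -36496 - 1*(-163/6) = -36496 + 163/6 = -218813/6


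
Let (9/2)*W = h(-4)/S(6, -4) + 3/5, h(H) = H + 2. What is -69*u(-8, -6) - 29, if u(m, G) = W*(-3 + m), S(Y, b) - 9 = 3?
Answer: 1984/45 ≈ 44.089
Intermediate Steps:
S(Y, b) = 12 (S(Y, b) = 9 + 3 = 12)
h(H) = 2 + H
W = 13/135 (W = 2*((2 - 4)/12 + 3/5)/9 = 2*(-2*1/12 + 3*(⅕))/9 = 2*(-⅙ + ⅗)/9 = (2/9)*(13/30) = 13/135 ≈ 0.096296)
u(m, G) = -13/45 + 13*m/135 (u(m, G) = 13*(-3 + m)/135 = -13/45 + 13*m/135)
-69*u(-8, -6) - 29 = -69*(-13/45 + (13/135)*(-8)) - 29 = -69*(-13/45 - 104/135) - 29 = -69*(-143/135) - 29 = 3289/45 - 29 = 1984/45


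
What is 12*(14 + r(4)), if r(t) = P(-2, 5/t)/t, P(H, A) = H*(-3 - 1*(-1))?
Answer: 180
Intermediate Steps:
P(H, A) = -2*H (P(H, A) = H*(-3 + 1) = H*(-2) = -2*H)
r(t) = 4/t (r(t) = (-2*(-2))/t = 4/t)
12*(14 + r(4)) = 12*(14 + 4/4) = 12*(14 + 4*(¼)) = 12*(14 + 1) = 12*15 = 180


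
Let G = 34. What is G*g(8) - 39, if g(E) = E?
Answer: 233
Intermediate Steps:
G*g(8) - 39 = 34*8 - 39 = 272 - 39 = 233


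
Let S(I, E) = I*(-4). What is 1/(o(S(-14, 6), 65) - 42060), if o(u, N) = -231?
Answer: -1/42291 ≈ -2.3646e-5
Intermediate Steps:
S(I, E) = -4*I
1/(o(S(-14, 6), 65) - 42060) = 1/(-231 - 42060) = 1/(-42291) = -1/42291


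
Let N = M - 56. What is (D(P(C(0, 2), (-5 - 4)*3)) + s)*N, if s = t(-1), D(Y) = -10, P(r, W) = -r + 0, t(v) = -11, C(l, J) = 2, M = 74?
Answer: -378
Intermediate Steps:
P(r, W) = -r
s = -11
N = 18 (N = 74 - 56 = 18)
(D(P(C(0, 2), (-5 - 4)*3)) + s)*N = (-10 - 11)*18 = -21*18 = -378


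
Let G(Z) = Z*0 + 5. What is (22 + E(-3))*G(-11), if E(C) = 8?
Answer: 150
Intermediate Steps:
G(Z) = 5 (G(Z) = 0 + 5 = 5)
(22 + E(-3))*G(-11) = (22 + 8)*5 = 30*5 = 150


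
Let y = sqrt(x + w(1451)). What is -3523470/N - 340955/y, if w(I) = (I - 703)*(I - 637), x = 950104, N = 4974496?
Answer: -1761735/2487248 - 340955*sqrt(24359)/194872 ≈ -273.78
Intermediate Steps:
w(I) = (-703 + I)*(-637 + I)
y = 8*sqrt(24359) (y = sqrt(950104 + (447811 + 1451**2 - 1340*1451)) = sqrt(950104 + (447811 + 2105401 - 1944340)) = sqrt(950104 + 608872) = sqrt(1558976) = 8*sqrt(24359) ≈ 1248.6)
-3523470/N - 340955/y = -3523470/4974496 - 340955*sqrt(24359)/194872 = -3523470*1/4974496 - 340955*sqrt(24359)/194872 = -1761735/2487248 - 340955*sqrt(24359)/194872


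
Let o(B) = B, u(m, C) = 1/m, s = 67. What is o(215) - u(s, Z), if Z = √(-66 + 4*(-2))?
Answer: 14404/67 ≈ 214.99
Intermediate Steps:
Z = I*√74 (Z = √(-66 - 8) = √(-74) = I*√74 ≈ 8.6023*I)
o(215) - u(s, Z) = 215 - 1/67 = 14404/67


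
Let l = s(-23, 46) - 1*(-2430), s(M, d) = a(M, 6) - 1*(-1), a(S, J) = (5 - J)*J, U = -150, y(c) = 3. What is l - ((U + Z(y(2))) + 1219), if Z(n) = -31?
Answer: 1387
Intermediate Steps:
a(S, J) = J*(5 - J)
s(M, d) = -5 (s(M, d) = 6*(5 - 1*6) - 1*(-1) = 6*(5 - 6) + 1 = 6*(-1) + 1 = -6 + 1 = -5)
l = 2425 (l = -5 - 1*(-2430) = -5 + 2430 = 2425)
l - ((U + Z(y(2))) + 1219) = 2425 - ((-150 - 31) + 1219) = 2425 - (-181 + 1219) = 2425 - 1*1038 = 2425 - 1038 = 1387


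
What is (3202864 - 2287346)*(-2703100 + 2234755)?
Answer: -428778277710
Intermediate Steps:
(3202864 - 2287346)*(-2703100 + 2234755) = 915518*(-468345) = -428778277710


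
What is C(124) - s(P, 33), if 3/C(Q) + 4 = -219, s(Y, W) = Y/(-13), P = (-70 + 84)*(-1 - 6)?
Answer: -21893/2899 ≈ -7.5519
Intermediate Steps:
P = -98 (P = 14*(-7) = -98)
s(Y, W) = -Y/13 (s(Y, W) = Y*(-1/13) = -Y/13)
C(Q) = -3/223 (C(Q) = 3/(-4 - 219) = 3/(-223) = 3*(-1/223) = -3/223)
C(124) - s(P, 33) = -3/223 - (-1)*(-98)/13 = -3/223 - 1*98/13 = -3/223 - 98/13 = -21893/2899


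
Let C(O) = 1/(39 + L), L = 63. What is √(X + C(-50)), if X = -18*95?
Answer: I*√17790738/102 ≈ 41.352*I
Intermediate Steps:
C(O) = 1/102 (C(O) = 1/(39 + 63) = 1/102)
X = -1710
√(X + C(-50)) = √(-1710 + 1/102) = √(-174419/102) = I*√17790738/102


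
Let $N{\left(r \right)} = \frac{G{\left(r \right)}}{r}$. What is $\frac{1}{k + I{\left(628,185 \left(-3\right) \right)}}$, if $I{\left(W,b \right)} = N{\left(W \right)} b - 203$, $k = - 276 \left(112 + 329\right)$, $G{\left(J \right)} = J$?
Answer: $- \frac{1}{122474} \approx -8.165 \cdot 10^{-6}$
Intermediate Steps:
$N{\left(r \right)} = 1$ ($N{\left(r \right)} = \frac{r}{r} = 1$)
$k = -121716$ ($k = \left(-276\right) 441 = -121716$)
$I{\left(W,b \right)} = -203 + b$ ($I{\left(W,b \right)} = 1 b - 203 = b - 203 = -203 + b$)
$\frac{1}{k + I{\left(628,185 \left(-3\right) \right)}} = \frac{1}{-121716 + \left(-203 + 185 \left(-3\right)\right)} = \frac{1}{-121716 - 758} = \frac{1}{-122474} = - \frac{1}{122474}$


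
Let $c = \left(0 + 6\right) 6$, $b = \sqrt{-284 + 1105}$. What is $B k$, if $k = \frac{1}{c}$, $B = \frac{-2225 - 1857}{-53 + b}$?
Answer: $\frac{108173}{35784} + \frac{2041 \sqrt{821}}{35784} \approx 4.6572$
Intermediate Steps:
$b = \sqrt{821} \approx 28.653$
$B = - \frac{4082}{-53 + \sqrt{821}}$ ($B = \frac{-2225 - 1857}{-53 + \sqrt{821}} = - \frac{4082}{-53 + \sqrt{821}} \approx 167.66$)
$c = 36$ ($c = 6 \cdot 6 = 36$)
$k = \frac{1}{36} \approx 0.027778$
$B k = \left(\frac{108173}{994} + \frac{2041 \sqrt{821}}{994}\right) \frac{1}{36} = \frac{108173}{35784} + \frac{2041 \sqrt{821}}{35784}$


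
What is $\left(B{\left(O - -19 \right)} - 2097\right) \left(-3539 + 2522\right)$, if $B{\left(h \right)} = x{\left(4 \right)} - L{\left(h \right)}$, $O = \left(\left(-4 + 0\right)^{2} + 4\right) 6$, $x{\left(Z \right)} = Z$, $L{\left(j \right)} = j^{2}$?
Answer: $21778038$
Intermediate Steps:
$O = 120$ ($O = \left(\left(-4\right)^{2} + 4\right) 6 = \left(16 + 4\right) 6 = 20 \cdot 6 = 120$)
$B{\left(h \right)} = 4 - h^{2}$
$\left(B{\left(O - -19 \right)} - 2097\right) \left(-3539 + 2522\right) = \left(\left(4 - \left(120 - -19\right)^{2}\right) - 2097\right) \left(-3539 + 2522\right) = \left(\left(4 - \left(120 + 19\right)^{2}\right) - 2097\right) \left(-1017\right) = \left(\left(4 - 139^{2}\right) - 2097\right) \left(-1017\right) = \left(\left(4 - 19321\right) - 2097\right) \left(-1017\right) = \left(-19317 - 2097\right) \left(-1017\right) = \left(-21414\right) \left(-1017\right) = 21778038$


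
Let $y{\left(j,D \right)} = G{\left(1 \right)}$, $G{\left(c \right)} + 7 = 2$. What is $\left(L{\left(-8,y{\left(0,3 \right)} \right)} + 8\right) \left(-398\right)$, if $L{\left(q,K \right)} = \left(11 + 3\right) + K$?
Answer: $-6766$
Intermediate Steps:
$G{\left(c \right)} = -5$ ($G{\left(c \right)} = -7 + 2 = -5$)
$y{\left(j,D \right)} = -5$
$L{\left(q,K \right)} = 14 + K$
$\left(L{\left(-8,y{\left(0,3 \right)} \right)} + 8\right) \left(-398\right) = \left(\left(14 - 5\right) + 8\right) \left(-398\right) = \left(9 + 8\right) \left(-398\right) = 17 \left(-398\right) = -6766$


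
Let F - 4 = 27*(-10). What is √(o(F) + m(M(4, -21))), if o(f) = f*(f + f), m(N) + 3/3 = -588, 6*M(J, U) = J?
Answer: √140923 ≈ 375.40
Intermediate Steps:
M(J, U) = J/6
m(N) = -589 (m(N) = -1 - 588 = -589)
F = -266 (F = 4 + 27*(-10) = 4 - 270 = -266)
o(f) = 2*f² (o(f) = f*(2*f) = 2*f²)
√(o(F) + m(M(4, -21))) = √(2*(-266)² - 589) = √(2*70756 - 589) = √(141512 - 589) = √140923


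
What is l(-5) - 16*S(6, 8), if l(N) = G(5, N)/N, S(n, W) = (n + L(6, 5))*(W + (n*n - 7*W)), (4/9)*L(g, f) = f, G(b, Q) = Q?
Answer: 3313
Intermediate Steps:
L(g, f) = 9*f/4
S(n, W) = (45/4 + n)*(n**2 - 6*W) (S(n, W) = (n + (9/4)*5)*(W + (n*n - 7*W)) = (n + 45/4)*(W + (n**2 - 7*W)) = (45/4 + n)*(n**2 - 6*W))
l(N) = 1 (l(N) = N/N = 1)
l(-5) - 16*S(6, 8) = 1 - 16*(6**3 - 135/2*8 + (45/4)*6**2 - 6*8*6) = 1 - 16*(216 - 540 + (45/4)*36 - 288) = 1 - 16*(216 - 540 + 405 - 288) = 1 - 16*(-207) = 1 + 3312 = 3313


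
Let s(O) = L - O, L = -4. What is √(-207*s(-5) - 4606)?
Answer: I*√4813 ≈ 69.376*I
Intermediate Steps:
s(O) = -4 - O
√(-207*s(-5) - 4606) = √(-207*(-4 - 1*(-5)) - 4606) = √(-207*(-4 + 5) - 4606) = √(-207*1 - 4606) = √(-207 - 4606) = √(-4813) = I*√4813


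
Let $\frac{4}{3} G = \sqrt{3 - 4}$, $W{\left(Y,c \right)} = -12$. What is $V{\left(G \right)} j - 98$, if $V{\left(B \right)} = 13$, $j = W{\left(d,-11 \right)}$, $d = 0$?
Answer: $-254$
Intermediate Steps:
$j = -12$
$G = \frac{3 i}{4}$ ($G = \frac{3 \sqrt{3 - 4}}{4} = \frac{3 \sqrt{-1}}{4} = \frac{3 i}{4} \approx 0.75 i$)
$V{\left(G \right)} j - 98 = 13 \left(-12\right) - 98 = -156 - 98 = -254$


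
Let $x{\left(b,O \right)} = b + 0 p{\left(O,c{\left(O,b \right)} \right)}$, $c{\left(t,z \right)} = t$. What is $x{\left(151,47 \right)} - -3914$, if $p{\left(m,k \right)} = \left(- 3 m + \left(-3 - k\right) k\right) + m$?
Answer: $4065$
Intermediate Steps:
$p{\left(m,k \right)} = - 2 m + k \left(-3 - k\right)$ ($p{\left(m,k \right)} = \left(- 3 m + k \left(-3 - k\right)\right) + m = - 2 m + k \left(-3 - k\right)$)
$x{\left(b,O \right)} = b$ ($x{\left(b,O \right)} = b + 0 \left(- O^{2} - 3 O - 2 O\right) = b + 0 \left(- O^{2} - 5 O\right) = b + 0 = b$)
$x{\left(151,47 \right)} - -3914 = 151 - -3914 = 151 + 3914 = 4065$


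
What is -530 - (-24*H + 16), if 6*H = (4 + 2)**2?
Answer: -402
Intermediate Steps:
H = 6 (H = (4 + 2)**2/6 = (1/6)*6**2 = (1/6)*36 = 6)
-530 - (-24*H + 16) = -530 - (-24*6 + 16) = -530 - (-144 + 16) = -530 - 1*(-128) = -530 + 128 = -402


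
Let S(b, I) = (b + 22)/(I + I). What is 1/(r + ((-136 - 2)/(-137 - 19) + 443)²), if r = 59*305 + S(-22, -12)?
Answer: 676/145359301 ≈ 4.6505e-6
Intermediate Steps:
S(b, I) = (22 + b)/(2*I) (S(b, I) = (22 + b)/((2*I)) = (22 + b)*(1/(2*I)) = (22 + b)/(2*I))
r = 17995 (r = 59*305 + (½)*(22 - 22)/(-12) = 17995 + (½)*(-1/12)*0 = 17995 + 0 = 17995)
1/(r + ((-136 - 2)/(-137 - 19) + 443)²) = 1/(17995 + ((-136 - 2)/(-137 - 19) + 443)²) = 1/(17995 + (-138/(-156) + 443)²) = 1/(17995 + (-138*(-1/156) + 443)²) = 1/(17995 + (23/26 + 443)²) = 1/(17995 + (11541/26)²) = 1/(17995 + 133194681/676) = 1/(145359301/676) = 676/145359301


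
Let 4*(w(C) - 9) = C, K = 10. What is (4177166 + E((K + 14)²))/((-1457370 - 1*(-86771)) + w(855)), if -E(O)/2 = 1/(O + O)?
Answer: -481209523/157867344 ≈ -3.0482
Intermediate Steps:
w(C) = 9 + C/4
E(O) = -1/O (E(O) = -2/(O + O) = -2*1/(2*O) = -1/O)
(4177166 + E((K + 14)²))/((-1457370 - 1*(-86771)) + w(855)) = (4177166 - 1/((10 + 14)²))/((-1457370 - 1*(-86771)) + (9 + (¼)*855)) = (4177166 - 1/(24²))/((-1457370 + 86771) + (9 + 855/4)) = (4177166 - 1/576)/(-1370599 + 891/4) = (4177166 - 1*1/576)/(-5481505/4) = (4177166 - 1/576)*(-4/5481505) = (2406047615/576)*(-4/5481505) = -481209523/157867344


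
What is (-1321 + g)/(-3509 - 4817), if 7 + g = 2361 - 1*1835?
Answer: 401/4163 ≈ 0.096325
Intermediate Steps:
g = 519 (g = -7 + (2361 - 1*1835) = -7 + (2361 - 1835) = -7 + 526 = 519)
(-1321 + g)/(-3509 - 4817) = (-1321 + 519)/(-3509 - 4817) = -802/(-8326) = -802*(-1/8326) = 401/4163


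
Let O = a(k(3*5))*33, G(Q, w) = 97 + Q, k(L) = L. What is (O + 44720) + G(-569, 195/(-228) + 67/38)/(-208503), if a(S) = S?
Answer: 9427463617/208503 ≈ 45215.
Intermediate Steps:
O = 495 (O = (3*5)*33 = 15*33 = 495)
(O + 44720) + G(-569, 195/(-228) + 67/38)/(-208503) = (495 + 44720) + (97 - 569)/(-208503) = 45215 - 472*(-1/208503) = 45215 + 472/208503 = 9427463617/208503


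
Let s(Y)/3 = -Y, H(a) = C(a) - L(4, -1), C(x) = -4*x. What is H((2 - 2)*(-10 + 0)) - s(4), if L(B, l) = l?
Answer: 13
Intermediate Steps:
H(a) = 1 - 4*a (H(a) = -4*a - 1*(-1) = -4*a + 1 = 1 - 4*a)
s(Y) = -3*Y (s(Y) = 3*(-Y) = -3*Y)
H((2 - 2)*(-10 + 0)) - s(4) = (1 - 4*(2 - 2)*(-10 + 0)) - (-3)*4 = (1 - 0*(-10)) - 1*(-12) = (1 - 4*0) + 12 = (1 + 0) + 12 = 1 + 12 = 13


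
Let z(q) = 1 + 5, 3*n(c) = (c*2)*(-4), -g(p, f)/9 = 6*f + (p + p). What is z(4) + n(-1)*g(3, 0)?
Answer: -138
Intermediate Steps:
g(p, f) = -54*f - 18*p (g(p, f) = -9*(6*f + (p + p)) = -9*(6*f + 2*p) = -9*(2*p + 6*f) = -54*f - 18*p)
n(c) = -8*c/3 (n(c) = ((c*2)*(-4))/3 = ((2*c)*(-4))/3 = (-8*c)/3 = -8*c/3)
z(q) = 6
z(4) + n(-1)*g(3, 0) = 6 + (-8/3*(-1))*(-54*0 - 18*3) = 6 + 8*(0 - 54)/3 = 6 + (8/3)*(-54) = 6 - 144 = -138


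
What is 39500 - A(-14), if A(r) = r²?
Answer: 39304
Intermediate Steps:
39500 - A(-14) = 39500 - 1*(-14)² = 39500 - 1*196 = 39500 - 196 = 39304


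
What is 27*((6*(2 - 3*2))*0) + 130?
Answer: 130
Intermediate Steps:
27*((6*(2 - 3*2))*0) + 130 = 27*((6*(2 - 6))*0) + 130 = 27*((6*(-4))*0) + 130 = 27*(-24*0) + 130 = 27*0 + 130 = 0 + 130 = 130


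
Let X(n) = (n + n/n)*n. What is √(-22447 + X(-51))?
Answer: I*√19897 ≈ 141.06*I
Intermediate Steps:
X(n) = n*(1 + n) (X(n) = (n + 1)*n = (1 + n)*n = n*(1 + n))
√(-22447 + X(-51)) = √(-22447 - 51*(1 - 51)) = √(-22447 - 51*(-50)) = √(-22447 + 2550) = √(-19897) = I*√19897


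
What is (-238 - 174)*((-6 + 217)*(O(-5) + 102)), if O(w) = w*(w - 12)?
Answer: -16256284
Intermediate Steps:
O(w) = w*(-12 + w)
(-238 - 174)*((-6 + 217)*(O(-5) + 102)) = (-238 - 174)*((-6 + 217)*(-5*(-12 - 5) + 102)) = -86932*(-5*(-17) + 102) = -86932*(85 + 102) = -86932*187 = -412*39457 = -16256284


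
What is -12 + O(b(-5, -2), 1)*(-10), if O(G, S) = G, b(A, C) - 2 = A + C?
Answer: 38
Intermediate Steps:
b(A, C) = 2 + A + C (b(A, C) = 2 + (A + C) = 2 + A + C)
-12 + O(b(-5, -2), 1)*(-10) = -12 + (2 - 5 - 2)*(-10) = -12 - 5*(-10) = -12 + 50 = 38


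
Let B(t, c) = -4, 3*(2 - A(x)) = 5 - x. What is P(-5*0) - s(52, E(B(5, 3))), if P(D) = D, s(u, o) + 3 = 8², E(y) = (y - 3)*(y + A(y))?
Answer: -61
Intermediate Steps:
A(x) = ⅓ + x/3 (A(x) = 2 - (5 - x)/3 = 2 + (-5/3 + x/3) = ⅓ + x/3)
E(y) = (-3 + y)*(⅓ + 4*y/3) (E(y) = (y - 3)*(y + (⅓ + y/3)) = (-3 + y)*(⅓ + 4*y/3))
s(u, o) = 61 (s(u, o) = -3 + 8² = -3 + 64 = 61)
P(-5*0) - s(52, E(B(5, 3))) = -5*0 - 1*61 = 0 - 61 = -61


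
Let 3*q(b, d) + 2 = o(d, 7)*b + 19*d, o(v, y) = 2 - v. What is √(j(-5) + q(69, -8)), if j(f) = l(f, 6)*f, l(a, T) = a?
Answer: √1833/3 ≈ 14.271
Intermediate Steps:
j(f) = f² (j(f) = f*f = f²)
q(b, d) = -⅔ + 19*d/3 + b*(2 - d)/3 (q(b, d) = -⅔ + ((2 - d)*b + 19*d)/3 = -⅔ + (b*(2 - d) + 19*d)/3 = -⅔ + (19*d + b*(2 - d))/3 = -⅔ + (19*d/3 + b*(2 - d)/3) = -⅔ + 19*d/3 + b*(2 - d)/3)
√(j(-5) + q(69, -8)) = √((-5)² + (-⅔ + (19/3)*(-8) - ⅓*69*(-2 - 8))) = √(25 + (-⅔ - 152/3 - ⅓*69*(-10))) = √(25 + (-⅔ - 152/3 + 230)) = √(25 + 536/3) = √(611/3) = √1833/3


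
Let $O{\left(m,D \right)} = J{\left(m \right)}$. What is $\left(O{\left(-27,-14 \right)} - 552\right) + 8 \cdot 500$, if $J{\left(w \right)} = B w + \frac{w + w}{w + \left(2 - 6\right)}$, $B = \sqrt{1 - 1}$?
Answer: $\frac{106942}{31} \approx 3449.7$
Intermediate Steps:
$B = 0$ ($B = \sqrt{0} = 0$)
$J{\left(w \right)} = \frac{2 w}{-4 + w}$ ($J{\left(w \right)} = 0 w + \frac{w + w}{w + \left(2 - 6\right)} = 0 + \frac{2 w}{w + \left(2 - 6\right)} = 0 + \frac{2 w}{w - 4} = 0 + \frac{2 w}{-4 + w} = \frac{2 w}{-4 + w}$)
$O{\left(m,D \right)} = \frac{2 m}{-4 + m}$
$\left(O{\left(-27,-14 \right)} - 552\right) + 8 \cdot 500 = \left(2 \left(-27\right) \frac{1}{-4 - 27} - 552\right) + 8 \cdot 500 = \left(2 \left(-27\right) \frac{1}{-31} - 552\right) + 4000 = \left(2 \left(-27\right) \left(- \frac{1}{31}\right) - 552\right) + 4000 = \left(\frac{54}{31} - 552\right) + 4000 = - \frac{17058}{31} + 4000 = \frac{106942}{31}$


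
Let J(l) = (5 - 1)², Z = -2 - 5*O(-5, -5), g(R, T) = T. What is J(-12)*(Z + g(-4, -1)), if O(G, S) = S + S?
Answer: 752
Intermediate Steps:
O(G, S) = 2*S
Z = 48 (Z = -2 - 10*(-5) = -2 - 5*(-10) = -2 + 50 = 48)
J(l) = 16 (J(l) = 4² = 16)
J(-12)*(Z + g(-4, -1)) = 16*(48 - 1) = 16*47 = 752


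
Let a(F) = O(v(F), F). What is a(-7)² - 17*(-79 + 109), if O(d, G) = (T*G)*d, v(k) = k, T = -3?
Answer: 21099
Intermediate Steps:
O(d, G) = -3*G*d (O(d, G) = (-3*G)*d = -3*G*d)
a(F) = -3*F² (a(F) = -3*F*F = -3*F²)
a(-7)² - 17*(-79 + 109) = (-3*(-7)²)² - 17*(-79 + 109) = (-3*49)² - 17*30 = (-147)² - 510 = 21609 - 510 = 21099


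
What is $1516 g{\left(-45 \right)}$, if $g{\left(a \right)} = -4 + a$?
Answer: $-74284$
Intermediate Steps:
$1516 g{\left(-45 \right)} = 1516 \left(-4 - 45\right) = 1516 \left(-49\right) = -74284$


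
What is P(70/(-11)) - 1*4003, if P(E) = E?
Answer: -44103/11 ≈ -4009.4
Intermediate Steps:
P(70/(-11)) - 1*4003 = 70/(-11) - 1*4003 = 70*(-1/11) - 4003 = -70/11 - 4003 = -44103/11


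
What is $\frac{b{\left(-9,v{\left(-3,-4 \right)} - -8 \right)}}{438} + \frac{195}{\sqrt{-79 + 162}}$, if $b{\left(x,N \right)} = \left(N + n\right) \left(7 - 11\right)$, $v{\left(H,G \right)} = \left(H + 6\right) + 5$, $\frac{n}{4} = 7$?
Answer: $- \frac{88}{219} + \frac{195 \sqrt{83}}{83} \approx 21.002$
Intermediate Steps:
$n = 28$ ($n = 4 \cdot 7 = 28$)
$v{\left(H,G \right)} = 11 + H$ ($v{\left(H,G \right)} = \left(6 + H\right) + 5 = 11 + H$)
$b{\left(x,N \right)} = -112 - 4 N$ ($b{\left(x,N \right)} = \left(N + 28\right) \left(7 - 11\right) = \left(28 + N\right) \left(-4\right) = -112 - 4 N$)
$\frac{b{\left(-9,v{\left(-3,-4 \right)} - -8 \right)}}{438} + \frac{195}{\sqrt{-79 + 162}} = \frac{-112 - 4 \left(\left(11 - 3\right) - -8\right)}{438} + \frac{195}{\sqrt{-79 + 162}} = \left(-112 - 4 \left(8 + 8\right)\right) \frac{1}{438} + \frac{195}{\sqrt{83}} = \left(-112 - 64\right) \frac{1}{438} + 195 \frac{\sqrt{83}}{83} = \left(-112 - 64\right) \frac{1}{438} + \frac{195 \sqrt{83}}{83} = \left(-176\right) \frac{1}{438} + \frac{195 \sqrt{83}}{83} = - \frac{88}{219} + \frac{195 \sqrt{83}}{83}$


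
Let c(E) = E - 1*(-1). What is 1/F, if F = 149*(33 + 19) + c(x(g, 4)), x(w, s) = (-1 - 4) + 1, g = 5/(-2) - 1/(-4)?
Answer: 1/7745 ≈ 0.00012912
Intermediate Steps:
g = -9/4 (g = 5*(-½) - 1*(-¼) = -5/2 + ¼ = -9/4 ≈ -2.2500)
x(w, s) = -4 (x(w, s) = -5 + 1 = -4)
c(E) = 1 + E (c(E) = E + 1 = 1 + E)
F = 7745 (F = 149*(33 + 19) + (1 - 4) = 149*52 - 3 = 7748 - 3 = 7745)
1/F = 1/7745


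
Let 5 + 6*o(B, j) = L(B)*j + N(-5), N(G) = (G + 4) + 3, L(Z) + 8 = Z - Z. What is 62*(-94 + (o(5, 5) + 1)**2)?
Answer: -62465/18 ≈ -3470.3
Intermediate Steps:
L(Z) = -8 (L(Z) = -8 + (Z - Z) = -8 + 0 = -8)
N(G) = 7 + G (N(G) = (4 + G) + 3 = 7 + G)
o(B, j) = -1/2 - 4*j/3 (o(B, j) = -5/6 + (-8*j + (7 - 5))/6 = -5/6 + (-8*j + 2)/6 = -5/6 + (2 - 8*j)/6 = -5/6 + (1/3 - 4*j/3) = -1/2 - 4*j/3)
62*(-94 + (o(5, 5) + 1)**2) = 62*(-94 + ((-1/2 - 4/3*5) + 1)**2) = 62*(-94 + ((-1/2 - 20/3) + 1)**2) = 62*(-94 + (-43/6 + 1)**2) = 62*(-94 + (-37/6)**2) = 62*(-94 + 1369/36) = 62*(-2015/36) = -62465/18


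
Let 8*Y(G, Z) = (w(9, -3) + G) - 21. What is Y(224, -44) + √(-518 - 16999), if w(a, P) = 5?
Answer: 26 + I*√17517 ≈ 26.0 + 132.35*I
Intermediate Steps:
Y(G, Z) = -2 + G/8 (Y(G, Z) = ((5 + G) - 21)/8 = (-16 + G)/8 = -2 + G/8)
Y(224, -44) + √(-518 - 16999) = (-2 + (⅛)*224) + √(-518 - 16999) = (-2 + 28) + √(-17517) = 26 + I*√17517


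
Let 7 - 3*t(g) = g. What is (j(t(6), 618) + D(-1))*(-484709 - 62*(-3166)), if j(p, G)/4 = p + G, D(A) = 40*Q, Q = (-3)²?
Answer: -817181500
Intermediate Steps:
t(g) = 7/3 - g/3
Q = 9
D(A) = 360 (D(A) = 40*9 = 360)
j(p, G) = 4*G + 4*p (j(p, G) = 4*(p + G) = 4*(G + p) = 4*G + 4*p)
(j(t(6), 618) + D(-1))*(-484709 - 62*(-3166)) = ((4*618 + 4*(7/3 - ⅓*6)) + 360)*(-484709 - 62*(-3166)) = ((2472 + 4*(7/3 - 2)) + 360)*(-484709 + 196292) = ((2472 + 4*(⅓)) + 360)*(-288417) = ((2472 + 4/3) + 360)*(-288417) = (7420/3 + 360)*(-288417) = (8500/3)*(-288417) = -817181500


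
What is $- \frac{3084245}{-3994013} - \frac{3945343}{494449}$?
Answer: $- \frac{14232749375454}{1974835733837} \approx -7.2071$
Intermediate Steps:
$- \frac{3084245}{-3994013} - \frac{3945343}{494449} = \left(-3084245\right) \left(- \frac{1}{3994013}\right) - \frac{3945343}{494449} = \frac{3084245}{3994013} - \frac{3945343}{494449} = - \frac{14232749375454}{1974835733837}$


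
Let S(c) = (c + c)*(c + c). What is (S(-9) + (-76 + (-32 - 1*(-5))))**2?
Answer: 48841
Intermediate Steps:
S(c) = 4*c**2 (S(c) = (2*c)*(2*c) = 4*c**2)
(S(-9) + (-76 + (-32 - 1*(-5))))**2 = (4*(-9)**2 + (-76 + (-32 - 1*(-5))))**2 = (4*81 + (-76 + (-32 + 5)))**2 = (324 + (-76 - 27))**2 = (324 - 103)**2 = 221**2 = 48841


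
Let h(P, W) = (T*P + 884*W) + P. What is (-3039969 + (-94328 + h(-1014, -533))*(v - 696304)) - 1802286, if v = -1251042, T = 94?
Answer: 1288807160925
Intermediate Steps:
h(P, W) = 95*P + 884*W (h(P, W) = (94*P + 884*W) + P = 95*P + 884*W)
(-3039969 + (-94328 + h(-1014, -533))*(v - 696304)) - 1802286 = (-3039969 + (-94328 + (95*(-1014) + 884*(-533)))*(-1251042 - 696304)) - 1802286 = (-3039969 + (-94328 + (-96330 - 471172))*(-1947346)) - 1802286 = (-3039969 + (-94328 - 567502)*(-1947346)) - 1802286 = (-3039969 - 661830*(-1947346)) - 1802286 = (-3039969 + 1288812003180) - 1802286 = 1288808963211 - 1802286 = 1288807160925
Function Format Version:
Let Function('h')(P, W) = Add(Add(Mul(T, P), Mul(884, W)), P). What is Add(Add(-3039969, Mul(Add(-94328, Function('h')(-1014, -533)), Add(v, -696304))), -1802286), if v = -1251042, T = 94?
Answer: 1288807160925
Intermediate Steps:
Function('h')(P, W) = Add(Mul(95, P), Mul(884, W)) (Function('h')(P, W) = Add(Add(Mul(94, P), Mul(884, W)), P) = Add(Mul(95, P), Mul(884, W)))
Add(Add(-3039969, Mul(Add(-94328, Function('h')(-1014, -533)), Add(v, -696304))), -1802286) = Add(Add(-3039969, Mul(Add(-94328, Add(Mul(95, -1014), Mul(884, -533))), Add(-1251042, -696304))), -1802286) = Add(Add(-3039969, Mul(Add(-94328, Add(-96330, -471172)), -1947346)), -1802286) = Add(Add(-3039969, Mul(Add(-94328, -567502), -1947346)), -1802286) = Add(Add(-3039969, Mul(-661830, -1947346)), -1802286) = Add(Add(-3039969, 1288812003180), -1802286) = Add(1288808963211, -1802286) = 1288807160925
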